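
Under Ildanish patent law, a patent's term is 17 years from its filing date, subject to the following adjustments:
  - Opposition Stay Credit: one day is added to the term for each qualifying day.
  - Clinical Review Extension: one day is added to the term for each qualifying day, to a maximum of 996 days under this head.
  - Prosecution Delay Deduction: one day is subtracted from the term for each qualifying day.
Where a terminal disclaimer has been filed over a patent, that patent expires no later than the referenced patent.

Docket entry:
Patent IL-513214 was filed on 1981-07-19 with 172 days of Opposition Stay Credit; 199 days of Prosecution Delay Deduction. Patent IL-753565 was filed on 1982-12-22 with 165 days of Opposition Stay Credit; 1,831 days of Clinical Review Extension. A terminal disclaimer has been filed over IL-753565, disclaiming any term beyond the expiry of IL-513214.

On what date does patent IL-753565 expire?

Natural term of IL-753565:
  Base: filing + 17 years → 22 December 1999.
  Opposition Stay Credit: +165 days → 4 June 2000.
  Clinical Review Extension: 1831 days claimed exceeds the 996-day cap, so +996 days → 25 February 2003.
Expiry of referenced patent IL-513214:
  Base: filing + 17 years → 19 July 1998.
  Opposition Stay Credit: +172 days → 7 January 1999.
  Prosecution Delay Deduction: −199 days → 22 June 1998.
Terminal disclaimer: IL-753565 expires on the earlier of 25 February 2003 and 22 June 1998.

June 22, 1998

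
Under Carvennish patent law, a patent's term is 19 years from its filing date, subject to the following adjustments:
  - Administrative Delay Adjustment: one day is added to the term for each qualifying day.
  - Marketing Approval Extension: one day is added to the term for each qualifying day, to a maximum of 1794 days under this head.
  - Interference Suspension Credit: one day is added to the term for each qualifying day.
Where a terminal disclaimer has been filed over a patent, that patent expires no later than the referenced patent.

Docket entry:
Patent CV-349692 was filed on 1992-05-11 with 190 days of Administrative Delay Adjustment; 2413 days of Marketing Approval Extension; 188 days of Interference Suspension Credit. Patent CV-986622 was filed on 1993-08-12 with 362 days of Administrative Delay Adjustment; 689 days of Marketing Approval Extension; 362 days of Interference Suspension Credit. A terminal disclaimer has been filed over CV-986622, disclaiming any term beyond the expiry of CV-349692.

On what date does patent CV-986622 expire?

Natural term of CV-986622:
  Base: filing + 19 years → 12 August 2012.
  Administrative Delay Adjustment: +362 days → 9 August 2013.
  Marketing Approval Extension: 689 days (within the 1794-day cap) → +689 days → 29 June 2015.
  Interference Suspension Credit: +362 days → 25 June 2016.
Expiry of referenced patent CV-349692:
  Base: filing + 19 years → 11 May 2011.
  Administrative Delay Adjustment: +190 days → 17 November 2011.
  Marketing Approval Extension: 2413 days claimed exceeds the 1794-day cap, so +1794 days → 15 October 2016.
  Interference Suspension Credit: +188 days → 21 April 2017.
Terminal disclaimer: CV-986622 expires on the earlier of 25 June 2016 and 21 April 2017.

June 25, 2016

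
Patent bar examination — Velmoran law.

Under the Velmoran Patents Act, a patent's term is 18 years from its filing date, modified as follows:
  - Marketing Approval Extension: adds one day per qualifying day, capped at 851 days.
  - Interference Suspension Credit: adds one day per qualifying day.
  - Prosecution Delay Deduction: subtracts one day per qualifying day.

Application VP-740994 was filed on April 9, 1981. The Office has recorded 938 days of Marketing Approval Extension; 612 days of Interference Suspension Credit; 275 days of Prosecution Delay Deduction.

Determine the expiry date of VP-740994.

Base term: filing date + 18 years → 9 April 1999.
Marketing Approval Extension: 938 days claimed exceeds the 851-day cap, so +851 days → 7 August 2001.
Interference Suspension Credit: +612 days → 11 April 2003.
Prosecution Delay Deduction: −275 days → 10 July 2002.

July 10, 2002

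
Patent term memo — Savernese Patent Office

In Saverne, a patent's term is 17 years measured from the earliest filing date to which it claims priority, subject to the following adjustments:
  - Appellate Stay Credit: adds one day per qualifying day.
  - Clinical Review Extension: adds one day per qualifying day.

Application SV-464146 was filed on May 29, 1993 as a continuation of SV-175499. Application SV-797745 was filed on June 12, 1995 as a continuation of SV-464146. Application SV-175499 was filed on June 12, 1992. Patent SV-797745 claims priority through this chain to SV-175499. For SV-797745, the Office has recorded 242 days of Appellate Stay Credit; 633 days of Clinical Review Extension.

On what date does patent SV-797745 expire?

Earliest priority filing: 12 June 1992.
Base term: 12 June 1992 + 17 years → 12 June 2009.
Appellate Stay Credit: +242 days → 9 February 2010.
Clinical Review Extension: +633 days → 4 November 2011.

2011-11-04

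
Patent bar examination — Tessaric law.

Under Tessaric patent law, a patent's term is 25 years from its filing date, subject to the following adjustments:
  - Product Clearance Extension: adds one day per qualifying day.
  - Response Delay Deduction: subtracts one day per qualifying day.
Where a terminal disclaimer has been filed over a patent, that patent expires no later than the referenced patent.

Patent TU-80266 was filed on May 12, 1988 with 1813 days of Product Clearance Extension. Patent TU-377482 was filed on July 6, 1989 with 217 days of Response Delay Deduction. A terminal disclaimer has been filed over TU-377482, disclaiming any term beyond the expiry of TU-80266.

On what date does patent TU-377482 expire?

2013-12-01

Natural term of TU-377482:
  Base: filing + 25 years → 6 July 2014.
  Response Delay Deduction: −217 days → 1 December 2013.
Expiry of referenced patent TU-80266:
  Base: filing + 25 years → 12 May 2013.
  Product Clearance Extension: +1813 days → 29 April 2018.
Terminal disclaimer: TU-377482 expires on the earlier of 1 December 2013 and 29 April 2018.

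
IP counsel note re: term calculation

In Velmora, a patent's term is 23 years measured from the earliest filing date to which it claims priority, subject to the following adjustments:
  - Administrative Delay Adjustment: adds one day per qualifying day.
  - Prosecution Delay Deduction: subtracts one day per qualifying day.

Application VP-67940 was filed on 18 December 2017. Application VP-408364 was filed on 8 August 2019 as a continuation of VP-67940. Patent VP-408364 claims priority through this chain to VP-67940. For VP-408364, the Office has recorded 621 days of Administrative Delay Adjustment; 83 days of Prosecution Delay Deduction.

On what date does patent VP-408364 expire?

2042-06-09

Earliest priority filing: 18 December 2017.
Base term: 18 December 2017 + 23 years → 18 December 2040.
Administrative Delay Adjustment: +621 days → 31 August 2042.
Prosecution Delay Deduction: −83 days → 9 June 2042.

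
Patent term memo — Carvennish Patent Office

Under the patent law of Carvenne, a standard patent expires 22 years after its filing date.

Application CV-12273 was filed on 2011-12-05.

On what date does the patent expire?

2033-12-05

Filing date + 22 years → 5 December 2033.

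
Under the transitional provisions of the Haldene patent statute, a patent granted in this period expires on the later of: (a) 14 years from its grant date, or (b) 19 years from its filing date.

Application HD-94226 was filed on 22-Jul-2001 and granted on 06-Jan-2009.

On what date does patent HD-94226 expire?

January 6, 2023

(a) grant + 14 years → 6 January 2023.
(b) filing + 19 years → 22 July 2020.
Later of the two: 6 January 2023.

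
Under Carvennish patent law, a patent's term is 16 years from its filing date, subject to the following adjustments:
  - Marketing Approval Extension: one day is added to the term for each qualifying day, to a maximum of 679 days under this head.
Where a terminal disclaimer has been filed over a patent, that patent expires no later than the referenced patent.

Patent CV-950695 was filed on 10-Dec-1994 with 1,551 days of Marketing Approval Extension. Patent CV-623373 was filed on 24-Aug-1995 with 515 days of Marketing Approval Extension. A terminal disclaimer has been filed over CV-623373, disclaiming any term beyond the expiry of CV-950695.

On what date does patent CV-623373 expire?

Natural term of CV-623373:
  Base: filing + 16 years → 24 August 2011.
  Marketing Approval Extension: 515 days (within the 679-day cap) → +515 days → 20 January 2013.
Expiry of referenced patent CV-950695:
  Base: filing + 16 years → 10 December 2010.
  Marketing Approval Extension: 1551 days claimed exceeds the 679-day cap, so +679 days → 19 October 2012.
Terminal disclaimer: CV-623373 expires on the earlier of 20 January 2013 and 19 October 2012.

October 19, 2012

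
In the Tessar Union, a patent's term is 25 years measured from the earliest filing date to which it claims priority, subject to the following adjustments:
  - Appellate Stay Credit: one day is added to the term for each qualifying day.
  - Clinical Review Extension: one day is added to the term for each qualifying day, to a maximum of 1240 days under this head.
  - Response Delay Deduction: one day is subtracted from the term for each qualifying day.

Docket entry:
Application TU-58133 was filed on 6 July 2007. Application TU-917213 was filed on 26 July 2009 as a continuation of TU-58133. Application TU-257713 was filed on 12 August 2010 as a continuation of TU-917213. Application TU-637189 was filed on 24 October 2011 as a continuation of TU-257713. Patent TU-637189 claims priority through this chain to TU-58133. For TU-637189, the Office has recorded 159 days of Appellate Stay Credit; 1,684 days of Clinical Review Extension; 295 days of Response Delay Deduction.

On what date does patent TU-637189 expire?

2035-07-15

Earliest priority filing: 6 July 2007.
Base term: 6 July 2007 + 25 years → 6 July 2032.
Appellate Stay Credit: +159 days → 12 December 2032.
Clinical Review Extension: 1684 days claimed exceeds the 1240-day cap, so +1240 days → 5 May 2036.
Response Delay Deduction: −295 days → 15 July 2035.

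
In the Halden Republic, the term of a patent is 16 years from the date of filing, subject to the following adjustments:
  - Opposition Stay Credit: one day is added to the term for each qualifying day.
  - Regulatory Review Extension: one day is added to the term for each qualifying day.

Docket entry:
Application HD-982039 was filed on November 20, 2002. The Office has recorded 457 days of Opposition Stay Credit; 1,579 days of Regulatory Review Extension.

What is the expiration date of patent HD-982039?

Base term: filing date + 16 years → 20 November 2018.
Opposition Stay Credit: +457 days → 20 February 2020.
Regulatory Review Extension: +1579 days → 17 June 2024.

2024-06-17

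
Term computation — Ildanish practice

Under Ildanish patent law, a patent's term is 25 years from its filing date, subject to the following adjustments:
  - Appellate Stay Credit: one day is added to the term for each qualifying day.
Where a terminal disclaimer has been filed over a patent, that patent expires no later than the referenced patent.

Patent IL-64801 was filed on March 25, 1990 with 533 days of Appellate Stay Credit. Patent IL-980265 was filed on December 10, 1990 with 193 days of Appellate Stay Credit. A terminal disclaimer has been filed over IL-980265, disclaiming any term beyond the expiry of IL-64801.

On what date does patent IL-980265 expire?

2016-06-20

Natural term of IL-980265:
  Base: filing + 25 years → 10 December 2015.
  Appellate Stay Credit: +193 days → 20 June 2016.
Expiry of referenced patent IL-64801:
  Base: filing + 25 years → 25 March 2015.
  Appellate Stay Credit: +533 days → 8 September 2016.
Terminal disclaimer: IL-980265 expires on the earlier of 20 June 2016 and 8 September 2016.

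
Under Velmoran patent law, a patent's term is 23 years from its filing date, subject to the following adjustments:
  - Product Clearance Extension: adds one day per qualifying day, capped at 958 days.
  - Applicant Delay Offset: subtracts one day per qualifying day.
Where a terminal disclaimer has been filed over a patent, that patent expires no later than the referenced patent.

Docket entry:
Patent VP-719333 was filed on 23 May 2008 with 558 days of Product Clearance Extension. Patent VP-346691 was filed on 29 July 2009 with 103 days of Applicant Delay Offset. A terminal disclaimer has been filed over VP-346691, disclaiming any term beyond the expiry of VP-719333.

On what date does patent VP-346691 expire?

April 17, 2032

Natural term of VP-346691:
  Base: filing + 23 years → 29 July 2032.
  Applicant Delay Offset: −103 days → 17 April 2032.
Expiry of referenced patent VP-719333:
  Base: filing + 23 years → 23 May 2031.
  Product Clearance Extension: 558 days (within the 958-day cap) → +558 days → 1 December 2032.
Terminal disclaimer: VP-346691 expires on the earlier of 17 April 2032 and 1 December 2032.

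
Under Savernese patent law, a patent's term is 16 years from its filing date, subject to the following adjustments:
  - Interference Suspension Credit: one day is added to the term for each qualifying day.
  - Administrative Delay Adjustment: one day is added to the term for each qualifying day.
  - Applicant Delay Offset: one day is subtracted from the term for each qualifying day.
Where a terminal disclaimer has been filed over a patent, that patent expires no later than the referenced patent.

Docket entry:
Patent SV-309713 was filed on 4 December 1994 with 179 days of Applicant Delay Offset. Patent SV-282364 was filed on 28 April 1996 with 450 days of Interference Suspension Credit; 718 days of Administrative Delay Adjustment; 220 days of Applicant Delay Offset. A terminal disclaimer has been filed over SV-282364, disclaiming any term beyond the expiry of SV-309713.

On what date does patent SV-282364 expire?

June 8, 2010

Natural term of SV-282364:
  Base: filing + 16 years → 28 April 2012.
  Interference Suspension Credit: +450 days → 22 July 2013.
  Administrative Delay Adjustment: +718 days → 10 July 2015.
  Applicant Delay Offset: −220 days → 2 December 2014.
Expiry of referenced patent SV-309713:
  Base: filing + 16 years → 4 December 2010.
  Applicant Delay Offset: −179 days → 8 June 2010.
Terminal disclaimer: SV-282364 expires on the earlier of 2 December 2014 and 8 June 2010.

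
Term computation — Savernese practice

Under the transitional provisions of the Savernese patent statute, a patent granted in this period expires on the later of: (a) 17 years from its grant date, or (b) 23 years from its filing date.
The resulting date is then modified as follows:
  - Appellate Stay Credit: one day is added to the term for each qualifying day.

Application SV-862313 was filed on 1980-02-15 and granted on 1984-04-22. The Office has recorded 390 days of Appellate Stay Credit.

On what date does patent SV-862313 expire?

2004-03-11

(a) grant + 17 years → 22 April 2001.
(b) filing + 23 years → 15 February 2003.
Later of the two: 15 February 2003.
Appellate Stay Credit: +390 days → 11 March 2004.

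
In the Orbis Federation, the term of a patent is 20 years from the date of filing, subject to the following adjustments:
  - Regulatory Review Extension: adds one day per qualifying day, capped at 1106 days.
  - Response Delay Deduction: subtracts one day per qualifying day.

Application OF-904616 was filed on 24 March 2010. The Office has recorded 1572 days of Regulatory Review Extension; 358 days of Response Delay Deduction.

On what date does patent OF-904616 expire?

2032-04-10

Base term: filing date + 20 years → 24 March 2030.
Regulatory Review Extension: 1572 days claimed exceeds the 1106-day cap, so +1106 days → 3 April 2033.
Response Delay Deduction: −358 days → 10 April 2032.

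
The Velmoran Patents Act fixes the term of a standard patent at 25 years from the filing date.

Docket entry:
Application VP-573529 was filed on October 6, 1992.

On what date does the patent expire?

Filing date + 25 years → 6 October 2017.

October 6, 2017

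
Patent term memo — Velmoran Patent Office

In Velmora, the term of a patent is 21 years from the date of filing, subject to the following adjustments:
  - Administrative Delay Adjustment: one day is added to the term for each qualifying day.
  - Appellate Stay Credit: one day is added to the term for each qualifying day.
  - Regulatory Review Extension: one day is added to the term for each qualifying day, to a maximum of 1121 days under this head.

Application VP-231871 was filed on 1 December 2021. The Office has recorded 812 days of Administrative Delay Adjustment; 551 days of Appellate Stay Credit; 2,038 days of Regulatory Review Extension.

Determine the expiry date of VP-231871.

Base term: filing date + 21 years → 1 December 2042.
Administrative Delay Adjustment: +812 days → 20 February 2045.
Appellate Stay Credit: +551 days → 25 August 2046.
Regulatory Review Extension: 2038 days claimed exceeds the 1121-day cap, so +1121 days → 19 September 2049.

September 19, 2049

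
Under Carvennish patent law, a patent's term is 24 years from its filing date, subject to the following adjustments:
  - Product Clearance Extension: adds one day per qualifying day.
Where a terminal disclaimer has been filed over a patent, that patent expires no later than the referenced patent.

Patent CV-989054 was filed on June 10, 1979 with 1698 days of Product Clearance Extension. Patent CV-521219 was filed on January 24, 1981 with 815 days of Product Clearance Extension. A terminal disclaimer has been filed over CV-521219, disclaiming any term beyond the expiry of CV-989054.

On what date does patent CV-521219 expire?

Natural term of CV-521219:
  Base: filing + 24 years → 24 January 2005.
  Product Clearance Extension: +815 days → 19 April 2007.
Expiry of referenced patent CV-989054:
  Base: filing + 24 years → 10 June 2003.
  Product Clearance Extension: +1698 days → 2 February 2008.
Terminal disclaimer: CV-521219 expires on the earlier of 19 April 2007 and 2 February 2008.

2007-04-19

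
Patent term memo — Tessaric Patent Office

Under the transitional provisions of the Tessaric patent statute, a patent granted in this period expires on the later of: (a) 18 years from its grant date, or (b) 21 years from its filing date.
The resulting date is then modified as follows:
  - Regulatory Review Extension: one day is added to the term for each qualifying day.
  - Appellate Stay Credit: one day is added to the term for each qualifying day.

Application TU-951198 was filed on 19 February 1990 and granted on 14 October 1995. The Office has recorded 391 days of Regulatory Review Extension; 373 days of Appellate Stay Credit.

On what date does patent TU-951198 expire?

(a) grant + 18 years → 14 October 2013.
(b) filing + 21 years → 19 February 2011.
Later of the two: 14 October 2013.
Regulatory Review Extension: +391 days → 9 November 2014.
Appellate Stay Credit: +373 days → 17 November 2015.

November 17, 2015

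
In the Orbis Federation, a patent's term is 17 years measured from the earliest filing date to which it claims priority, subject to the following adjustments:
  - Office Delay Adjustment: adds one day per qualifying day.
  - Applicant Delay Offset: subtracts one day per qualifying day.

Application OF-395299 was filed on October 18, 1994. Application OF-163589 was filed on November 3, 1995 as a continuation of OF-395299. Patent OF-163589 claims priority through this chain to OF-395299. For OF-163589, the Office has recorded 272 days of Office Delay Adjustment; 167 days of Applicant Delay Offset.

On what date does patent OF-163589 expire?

Earliest priority filing: 18 October 1994.
Base term: 18 October 1994 + 17 years → 18 October 2011.
Office Delay Adjustment: +272 days → 16 July 2012.
Applicant Delay Offset: −167 days → 31 January 2012.

2012-01-31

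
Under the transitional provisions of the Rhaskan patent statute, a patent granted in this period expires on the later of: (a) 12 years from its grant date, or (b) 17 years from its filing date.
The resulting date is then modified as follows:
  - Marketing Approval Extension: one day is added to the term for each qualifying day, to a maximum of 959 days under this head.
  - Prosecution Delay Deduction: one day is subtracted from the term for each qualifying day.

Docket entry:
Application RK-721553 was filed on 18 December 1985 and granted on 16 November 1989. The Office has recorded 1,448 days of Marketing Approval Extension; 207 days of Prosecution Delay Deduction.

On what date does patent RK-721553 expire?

January 8, 2005

(a) grant + 12 years → 16 November 2001.
(b) filing + 17 years → 18 December 2002.
Later of the two: 18 December 2002.
Marketing Approval Extension: 1448 days claimed exceeds the 959-day cap, so +959 days → 3 August 2005.
Prosecution Delay Deduction: −207 days → 8 January 2005.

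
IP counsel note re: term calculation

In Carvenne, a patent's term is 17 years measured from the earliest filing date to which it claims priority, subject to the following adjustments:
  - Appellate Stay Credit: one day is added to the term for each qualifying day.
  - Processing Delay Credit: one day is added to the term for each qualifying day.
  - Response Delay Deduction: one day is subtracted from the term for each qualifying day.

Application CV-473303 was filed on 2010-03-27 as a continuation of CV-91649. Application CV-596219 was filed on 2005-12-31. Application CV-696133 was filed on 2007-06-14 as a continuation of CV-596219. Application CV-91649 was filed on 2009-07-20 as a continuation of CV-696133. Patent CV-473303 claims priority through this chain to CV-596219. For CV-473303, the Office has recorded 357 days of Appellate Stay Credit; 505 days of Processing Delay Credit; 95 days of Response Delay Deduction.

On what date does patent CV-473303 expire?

Earliest priority filing: 31 December 2005.
Base term: 31 December 2005 + 17 years → 31 December 2022.
Appellate Stay Credit: +357 days → 23 December 2023.
Processing Delay Credit: +505 days → 11 May 2025.
Response Delay Deduction: −95 days → 5 February 2025.

February 5, 2025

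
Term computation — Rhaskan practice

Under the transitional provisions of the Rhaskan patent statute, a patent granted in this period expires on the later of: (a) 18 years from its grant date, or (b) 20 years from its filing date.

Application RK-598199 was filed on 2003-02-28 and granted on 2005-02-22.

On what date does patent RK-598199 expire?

2023-02-28

(a) grant + 18 years → 22 February 2023.
(b) filing + 20 years → 28 February 2023.
Later of the two: 28 February 2023.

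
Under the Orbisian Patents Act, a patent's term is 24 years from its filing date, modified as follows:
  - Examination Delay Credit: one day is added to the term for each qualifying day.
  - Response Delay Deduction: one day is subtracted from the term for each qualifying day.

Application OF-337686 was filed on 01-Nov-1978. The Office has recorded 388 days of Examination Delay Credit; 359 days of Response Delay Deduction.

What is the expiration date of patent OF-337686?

2002-11-30

Base term: filing date + 24 years → 1 November 2002.
Examination Delay Credit: +388 days → 24 November 2003.
Response Delay Deduction: −359 days → 30 November 2002.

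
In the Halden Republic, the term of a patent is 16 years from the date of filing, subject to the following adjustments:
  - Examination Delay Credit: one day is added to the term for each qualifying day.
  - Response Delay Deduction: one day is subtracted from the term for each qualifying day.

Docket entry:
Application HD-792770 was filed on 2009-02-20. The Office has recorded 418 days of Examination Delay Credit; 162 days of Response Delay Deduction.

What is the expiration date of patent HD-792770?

November 3, 2025

Base term: filing date + 16 years → 20 February 2025.
Examination Delay Credit: +418 days → 14 April 2026.
Response Delay Deduction: −162 days → 3 November 2025.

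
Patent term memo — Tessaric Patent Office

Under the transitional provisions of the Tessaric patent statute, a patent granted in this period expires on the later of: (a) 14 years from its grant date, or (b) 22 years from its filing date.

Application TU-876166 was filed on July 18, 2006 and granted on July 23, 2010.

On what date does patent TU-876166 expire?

2028-07-18

(a) grant + 14 years → 23 July 2024.
(b) filing + 22 years → 18 July 2028.
Later of the two: 18 July 2028.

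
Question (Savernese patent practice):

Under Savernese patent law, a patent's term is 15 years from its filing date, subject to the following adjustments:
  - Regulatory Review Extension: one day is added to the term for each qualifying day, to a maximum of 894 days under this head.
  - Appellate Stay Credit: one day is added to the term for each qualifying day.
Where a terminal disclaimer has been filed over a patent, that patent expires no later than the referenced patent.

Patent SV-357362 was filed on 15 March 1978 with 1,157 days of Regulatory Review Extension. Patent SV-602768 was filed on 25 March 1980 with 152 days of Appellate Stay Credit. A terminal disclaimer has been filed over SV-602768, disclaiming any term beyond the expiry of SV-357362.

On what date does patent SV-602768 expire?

Natural term of SV-602768:
  Base: filing + 15 years → 25 March 1995.
  Appellate Stay Credit: +152 days → 24 August 1995.
Expiry of referenced patent SV-357362:
  Base: filing + 15 years → 15 March 1993.
  Regulatory Review Extension: 1157 days claimed exceeds the 894-day cap, so +894 days → 26 August 1995.
Terminal disclaimer: SV-602768 expires on the earlier of 24 August 1995 and 26 August 1995.

1995-08-24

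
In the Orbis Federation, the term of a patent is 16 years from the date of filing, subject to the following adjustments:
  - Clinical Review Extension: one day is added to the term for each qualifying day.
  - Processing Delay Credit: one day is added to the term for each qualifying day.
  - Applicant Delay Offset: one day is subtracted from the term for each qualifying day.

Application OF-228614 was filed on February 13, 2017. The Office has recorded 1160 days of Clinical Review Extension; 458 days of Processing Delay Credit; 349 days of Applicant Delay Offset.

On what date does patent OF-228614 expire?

August 5, 2036

Base term: filing date + 16 years → 13 February 2033.
Clinical Review Extension: +1160 days → 18 April 2036.
Processing Delay Credit: +458 days → 20 July 2037.
Applicant Delay Offset: −349 days → 5 August 2036.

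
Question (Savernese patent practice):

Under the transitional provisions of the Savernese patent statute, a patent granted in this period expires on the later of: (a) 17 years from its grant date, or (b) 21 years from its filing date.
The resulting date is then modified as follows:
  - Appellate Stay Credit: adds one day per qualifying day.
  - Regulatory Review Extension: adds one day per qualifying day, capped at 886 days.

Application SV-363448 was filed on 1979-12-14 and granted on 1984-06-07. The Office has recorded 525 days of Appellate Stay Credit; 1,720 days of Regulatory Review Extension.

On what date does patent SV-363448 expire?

(a) grant + 17 years → 7 June 2001.
(b) filing + 21 years → 14 December 2000.
Later of the two: 7 June 2001.
Appellate Stay Credit: +525 days → 14 November 2002.
Regulatory Review Extension: 1720 days claimed exceeds the 886-day cap, so +886 days → 18 April 2005.

April 18, 2005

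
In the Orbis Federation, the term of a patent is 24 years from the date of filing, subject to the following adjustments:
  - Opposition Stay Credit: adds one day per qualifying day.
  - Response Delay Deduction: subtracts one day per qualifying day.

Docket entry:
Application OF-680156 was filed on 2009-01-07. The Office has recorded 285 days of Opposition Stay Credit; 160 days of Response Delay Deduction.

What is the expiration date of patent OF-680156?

2033-05-12

Base term: filing date + 24 years → 7 January 2033.
Opposition Stay Credit: +285 days → 19 October 2033.
Response Delay Deduction: −160 days → 12 May 2033.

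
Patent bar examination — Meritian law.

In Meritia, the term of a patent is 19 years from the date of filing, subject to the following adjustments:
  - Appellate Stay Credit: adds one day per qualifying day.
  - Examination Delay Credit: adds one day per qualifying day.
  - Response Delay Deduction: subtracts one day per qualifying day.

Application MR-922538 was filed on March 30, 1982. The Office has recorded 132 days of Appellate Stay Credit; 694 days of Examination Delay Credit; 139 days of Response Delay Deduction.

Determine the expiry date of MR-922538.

Base term: filing date + 19 years → 30 March 2001.
Appellate Stay Credit: +132 days → 9 August 2001.
Examination Delay Credit: +694 days → 4 July 2003.
Response Delay Deduction: −139 days → 15 February 2003.

2003-02-15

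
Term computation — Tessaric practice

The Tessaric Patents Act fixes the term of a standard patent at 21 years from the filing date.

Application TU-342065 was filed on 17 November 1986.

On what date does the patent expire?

2007-11-17

Filing date + 21 years → 17 November 2007.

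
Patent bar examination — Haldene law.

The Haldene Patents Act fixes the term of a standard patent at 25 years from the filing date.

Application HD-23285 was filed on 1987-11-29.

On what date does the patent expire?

November 29, 2012

Filing date + 25 years → 29 November 2012.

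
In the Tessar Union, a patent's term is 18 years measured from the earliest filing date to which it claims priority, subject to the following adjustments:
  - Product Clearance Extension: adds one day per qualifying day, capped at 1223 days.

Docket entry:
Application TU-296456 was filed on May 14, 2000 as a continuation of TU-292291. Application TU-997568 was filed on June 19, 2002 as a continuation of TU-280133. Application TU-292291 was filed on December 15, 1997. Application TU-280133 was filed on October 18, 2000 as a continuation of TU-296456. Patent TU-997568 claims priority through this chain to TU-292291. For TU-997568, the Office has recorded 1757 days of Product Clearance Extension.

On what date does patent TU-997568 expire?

Earliest priority filing: 15 December 1997.
Base term: 15 December 1997 + 18 years → 15 December 2015.
Product Clearance Extension: 1757 days claimed exceeds the 1223-day cap, so +1223 days → 21 April 2019.

April 21, 2019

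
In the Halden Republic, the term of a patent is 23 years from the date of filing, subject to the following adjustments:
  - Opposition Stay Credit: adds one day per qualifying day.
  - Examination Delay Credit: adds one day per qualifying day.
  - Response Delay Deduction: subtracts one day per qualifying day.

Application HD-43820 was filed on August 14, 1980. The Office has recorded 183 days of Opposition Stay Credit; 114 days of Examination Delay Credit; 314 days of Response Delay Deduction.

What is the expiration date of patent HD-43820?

Base term: filing date + 23 years → 14 August 2003.
Opposition Stay Credit: +183 days → 13 February 2004.
Examination Delay Credit: +114 days → 6 June 2004.
Response Delay Deduction: −314 days → 28 July 2003.

2003-07-28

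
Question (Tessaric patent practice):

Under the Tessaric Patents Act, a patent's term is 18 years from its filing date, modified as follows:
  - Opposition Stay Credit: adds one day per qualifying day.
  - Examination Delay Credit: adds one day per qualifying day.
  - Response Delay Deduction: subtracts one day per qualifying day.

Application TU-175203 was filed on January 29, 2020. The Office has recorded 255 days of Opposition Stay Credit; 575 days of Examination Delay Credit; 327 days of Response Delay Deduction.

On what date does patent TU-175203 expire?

2039-06-16

Base term: filing date + 18 years → 29 January 2038.
Opposition Stay Credit: +255 days → 11 October 2038.
Examination Delay Credit: +575 days → 8 May 2040.
Response Delay Deduction: −327 days → 16 June 2039.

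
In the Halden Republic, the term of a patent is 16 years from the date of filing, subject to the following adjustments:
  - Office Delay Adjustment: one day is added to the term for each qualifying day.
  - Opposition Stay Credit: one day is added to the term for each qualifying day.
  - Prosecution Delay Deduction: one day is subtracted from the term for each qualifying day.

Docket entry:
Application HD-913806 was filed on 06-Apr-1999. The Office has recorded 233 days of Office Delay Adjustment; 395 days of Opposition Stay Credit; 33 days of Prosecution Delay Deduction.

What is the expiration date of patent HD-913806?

November 21, 2016

Base term: filing date + 16 years → 6 April 2015.
Office Delay Adjustment: +233 days → 25 November 2015.
Opposition Stay Credit: +395 days → 24 December 2016.
Prosecution Delay Deduction: −33 days → 21 November 2016.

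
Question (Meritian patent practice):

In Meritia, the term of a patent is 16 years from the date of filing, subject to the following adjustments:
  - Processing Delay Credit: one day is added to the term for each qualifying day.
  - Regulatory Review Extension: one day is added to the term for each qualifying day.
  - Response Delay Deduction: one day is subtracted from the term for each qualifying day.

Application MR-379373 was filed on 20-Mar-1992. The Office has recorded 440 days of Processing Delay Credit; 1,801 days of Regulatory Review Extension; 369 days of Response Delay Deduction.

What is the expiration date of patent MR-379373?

Base term: filing date + 16 years → 20 March 2008.
Processing Delay Credit: +440 days → 3 June 2009.
Regulatory Review Extension: +1801 days → 9 May 2014.
Response Delay Deduction: −369 days → 5 May 2013.

2013-05-05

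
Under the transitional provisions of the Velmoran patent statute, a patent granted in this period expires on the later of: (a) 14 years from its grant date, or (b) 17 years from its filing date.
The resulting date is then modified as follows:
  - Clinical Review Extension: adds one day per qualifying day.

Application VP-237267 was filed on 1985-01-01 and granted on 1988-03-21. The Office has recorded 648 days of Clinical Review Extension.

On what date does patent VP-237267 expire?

December 29, 2003

(a) grant + 14 years → 21 March 2002.
(b) filing + 17 years → 1 January 2002.
Later of the two: 21 March 2002.
Clinical Review Extension: +648 days → 29 December 2003.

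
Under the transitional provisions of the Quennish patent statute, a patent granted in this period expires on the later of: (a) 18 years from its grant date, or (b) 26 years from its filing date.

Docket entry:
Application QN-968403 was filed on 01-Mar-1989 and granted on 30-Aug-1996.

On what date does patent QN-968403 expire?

(a) grant + 18 years → 30 August 2014.
(b) filing + 26 years → 1 March 2015.
Later of the two: 1 March 2015.

2015-03-01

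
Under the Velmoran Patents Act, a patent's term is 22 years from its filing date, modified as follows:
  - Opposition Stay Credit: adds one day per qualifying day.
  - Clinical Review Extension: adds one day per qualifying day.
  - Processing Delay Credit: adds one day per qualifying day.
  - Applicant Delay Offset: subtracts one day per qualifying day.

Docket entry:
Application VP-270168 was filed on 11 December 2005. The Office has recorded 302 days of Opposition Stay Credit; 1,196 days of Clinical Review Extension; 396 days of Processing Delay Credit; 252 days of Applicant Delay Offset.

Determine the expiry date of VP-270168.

Base term: filing date + 22 years → 11 December 2027.
Opposition Stay Credit: +302 days → 8 October 2028.
Clinical Review Extension: +1196 days → 17 January 2032.
Processing Delay Credit: +396 days → 16 February 2033.
Applicant Delay Offset: −252 days → 9 June 2032.

June 9, 2032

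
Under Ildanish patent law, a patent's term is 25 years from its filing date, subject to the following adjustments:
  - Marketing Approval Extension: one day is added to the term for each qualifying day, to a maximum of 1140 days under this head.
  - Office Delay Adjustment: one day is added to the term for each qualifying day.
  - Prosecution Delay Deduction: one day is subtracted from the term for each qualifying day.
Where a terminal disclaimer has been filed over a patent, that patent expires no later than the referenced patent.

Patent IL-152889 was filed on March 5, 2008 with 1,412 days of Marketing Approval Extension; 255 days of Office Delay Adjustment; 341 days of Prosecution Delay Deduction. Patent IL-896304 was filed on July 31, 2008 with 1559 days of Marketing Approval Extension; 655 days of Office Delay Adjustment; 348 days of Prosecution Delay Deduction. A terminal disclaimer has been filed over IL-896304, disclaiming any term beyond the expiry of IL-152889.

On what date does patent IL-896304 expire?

January 23, 2036

Natural term of IL-896304:
  Base: filing + 25 years → 31 July 2033.
  Marketing Approval Extension: 1559 days claimed exceeds the 1140-day cap, so +1140 days → 13 September 2036.
  Office Delay Adjustment: +655 days → 30 June 2038.
  Prosecution Delay Deduction: −348 days → 17 July 2037.
Expiry of referenced patent IL-152889:
  Base: filing + 25 years → 5 March 2033.
  Marketing Approval Extension: 1412 days claimed exceeds the 1140-day cap, so +1140 days → 18 April 2036.
  Office Delay Adjustment: +255 days → 29 December 2036.
  Prosecution Delay Deduction: −341 days → 23 January 2036.
Terminal disclaimer: IL-896304 expires on the earlier of 17 July 2037 and 23 January 2036.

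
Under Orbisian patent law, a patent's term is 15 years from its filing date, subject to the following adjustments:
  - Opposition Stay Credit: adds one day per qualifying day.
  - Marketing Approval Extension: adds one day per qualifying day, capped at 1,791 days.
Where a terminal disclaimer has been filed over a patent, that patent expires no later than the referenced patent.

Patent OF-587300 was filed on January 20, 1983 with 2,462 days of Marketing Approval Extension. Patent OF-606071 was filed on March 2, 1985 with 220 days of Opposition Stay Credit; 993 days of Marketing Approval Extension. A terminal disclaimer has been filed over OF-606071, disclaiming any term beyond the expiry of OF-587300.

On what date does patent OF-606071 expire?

2002-12-16

Natural term of OF-606071:
  Base: filing + 15 years → 2 March 2000.
  Opposition Stay Credit: +220 days → 8 October 2000.
  Marketing Approval Extension: 993 days (within the 1791-day cap) → +993 days → 28 June 2003.
Expiry of referenced patent OF-587300:
  Base: filing + 15 years → 20 January 1998.
  Marketing Approval Extension: 2462 days claimed exceeds the 1791-day cap, so +1791 days → 16 December 2002.
Terminal disclaimer: OF-606071 expires on the earlier of 28 June 2003 and 16 December 2002.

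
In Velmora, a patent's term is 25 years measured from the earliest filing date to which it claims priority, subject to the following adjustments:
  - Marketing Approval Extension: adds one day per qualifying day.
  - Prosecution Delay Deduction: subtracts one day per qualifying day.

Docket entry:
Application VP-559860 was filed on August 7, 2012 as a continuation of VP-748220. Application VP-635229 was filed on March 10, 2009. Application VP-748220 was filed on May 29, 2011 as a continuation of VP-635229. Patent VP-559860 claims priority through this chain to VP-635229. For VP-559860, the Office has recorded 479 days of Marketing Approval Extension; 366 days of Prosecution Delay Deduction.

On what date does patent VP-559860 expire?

Earliest priority filing: 10 March 2009.
Base term: 10 March 2009 + 25 years → 10 March 2034.
Marketing Approval Extension: +479 days → 2 July 2035.
Prosecution Delay Deduction: −366 days → 1 July 2034.

2034-07-01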